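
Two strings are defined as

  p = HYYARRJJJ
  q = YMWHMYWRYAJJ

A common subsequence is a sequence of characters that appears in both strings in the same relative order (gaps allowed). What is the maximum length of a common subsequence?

Pick H (p #1, q #4), Y (p #2, q #6), Y (p #3, q #9), A (p #4, q #10), J (p #8, q #11), J (p #9, q #12); all 6 characters appear in both, in order. The LCS DP gives dp[9][12] = 6, so this is optimal.

6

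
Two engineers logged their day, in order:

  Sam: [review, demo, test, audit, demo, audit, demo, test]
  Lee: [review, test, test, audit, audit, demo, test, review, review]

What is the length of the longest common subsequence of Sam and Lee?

Taking review (Sam #1, Lee #1); then test (Sam #3, Lee #3); then audit (Sam #4, Lee #4); then audit (Sam #6, Lee #5); then demo (Sam #7, Lee #6); then test (Sam #8, Lee #7) gives a common subsequence of length 6. dp[8][9] = 6 confirms this is the maximum.

6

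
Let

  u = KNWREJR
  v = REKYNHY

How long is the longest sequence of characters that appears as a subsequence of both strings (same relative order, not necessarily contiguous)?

2

Taking K at u[1]=v[3], N at u[2]=v[5] gives a common subsequence of length 2. dp[7][7] = 2 confirms this is the maximum.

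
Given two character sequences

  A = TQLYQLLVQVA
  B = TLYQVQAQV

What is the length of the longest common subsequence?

Pick T (A #1, B #1) → L (A #3, B #2) → Y (A #4, B #3) → Q (A #5, B #4) → V (A #8, B #5) → Q (A #9, B #8) → V (A #10, B #9); all 7 characters appear in both, in order. dp[11][9] = 7 confirms this is the maximum.

7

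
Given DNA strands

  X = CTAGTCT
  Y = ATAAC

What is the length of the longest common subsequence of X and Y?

Taking T at X[2]=Y[2]; then A at X[3]=Y[4]; then C at X[6]=Y[5] gives a common subsequence of length 3. Since dp[7][5] = 3, nothing longer is possible.

3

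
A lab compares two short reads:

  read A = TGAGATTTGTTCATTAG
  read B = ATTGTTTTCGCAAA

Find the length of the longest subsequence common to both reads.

Pick T (read A #1, read B #3) → G (read A #2, read B #4) → T (read A #6, read B #6) → T (read A #7, read B #7) → T (read A #8, read B #8) → G (read A #9, read B #10) → C (read A #12, read B #11) → A (read A #13, read B #13) → A (read A #16, read B #14); all 9 bases appear in both, in order. dp[17][14] = 9 confirms this is the maximum.

9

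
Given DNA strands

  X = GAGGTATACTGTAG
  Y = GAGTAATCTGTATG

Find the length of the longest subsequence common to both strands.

12

Taking G at X[1]=Y[1], A at X[2]=Y[2], G at X[4]=Y[3], T at X[5]=Y[4], A at X[6]=Y[6], T at X[7]=Y[7], C at X[9]=Y[8], T at X[10]=Y[9], G at X[11]=Y[10], T at X[12]=Y[11], A at X[13]=Y[12], G at X[14]=Y[14] gives a common subsequence of length 12. dp[14][14] = 12 confirms this is the maximum.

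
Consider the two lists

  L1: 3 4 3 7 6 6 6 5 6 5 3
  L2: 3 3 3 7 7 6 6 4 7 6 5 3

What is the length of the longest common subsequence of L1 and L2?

8

Match 3 [1,2], then 3 [3,3], then 7 [4,5], then 6 [5,6], then 6 [6,7], then 6 [9,10], then 5 [10,11], then 3 [11,12] — 8 values in the same relative order in both. Since dp[11][12] = 8, nothing longer is possible.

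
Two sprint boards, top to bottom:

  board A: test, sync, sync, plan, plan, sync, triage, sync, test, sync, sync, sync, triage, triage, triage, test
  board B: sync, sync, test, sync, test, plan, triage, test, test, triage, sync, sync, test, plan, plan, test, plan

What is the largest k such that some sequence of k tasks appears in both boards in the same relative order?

8

Pick test [1,3] → sync [2,4] → plan [5,6] → triage [7,7] → test [9,9] → sync [10,11] → sync [11,12] → test [16,16]; all 8 tasks appear in both, in order, and the DP table's final entry dp[16][17] is also 8, so no common subsequence is longer.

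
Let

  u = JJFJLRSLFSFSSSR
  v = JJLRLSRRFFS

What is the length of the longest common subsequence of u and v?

Pick J (u #2, v #1), then J (u #4, v #2), then L (u #5, v #3), then R (u #6, v #4), then S (u #7, v #6), then F (u #9, v #9), then F (u #11, v #10), then S (u #14, v #11); all 8 characters appear in both, in order. Since dp[15][11] = 8, nothing longer is possible.

8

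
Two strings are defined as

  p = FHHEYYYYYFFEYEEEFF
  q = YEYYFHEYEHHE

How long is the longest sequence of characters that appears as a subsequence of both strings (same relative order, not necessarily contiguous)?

8

One common subsequence of length 8: E [4,2], Y [8,3], Y [9,4], F [10,5], E [12,7], Y [13,8], E [14,9], E [16,12], and the DP table's final entry dp[18][12] is also 8, so no common subsequence is longer.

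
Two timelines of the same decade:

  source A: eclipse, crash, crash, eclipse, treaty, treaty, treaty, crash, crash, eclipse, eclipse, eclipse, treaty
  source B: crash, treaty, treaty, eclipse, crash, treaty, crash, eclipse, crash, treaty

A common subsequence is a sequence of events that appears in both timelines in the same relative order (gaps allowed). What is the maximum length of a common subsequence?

Match crash at source A[3]=source B[1], then treaty at source A[5]=source B[2], then treaty at source A[6]=source B[3], then treaty at source A[7]=source B[6], then crash at source A[8]=source B[7], then crash at source A[9]=source B[9], then treaty at source A[13]=source B[10] — 7 events in the same relative order in both. dp[13][10] = 7 confirms this is the maximum.

7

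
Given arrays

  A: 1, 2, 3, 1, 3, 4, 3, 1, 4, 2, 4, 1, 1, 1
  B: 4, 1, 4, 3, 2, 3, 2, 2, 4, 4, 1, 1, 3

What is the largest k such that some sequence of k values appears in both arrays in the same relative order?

7

One common subsequence of length 7: 1 [1,2], then 2 [2,5], then 3 [3,6], then 4 [9,9], then 4 [11,10], then 1 [12,11], then 1 [13,12]. The LCS DP gives dp[14][13] = 7, so this is optimal.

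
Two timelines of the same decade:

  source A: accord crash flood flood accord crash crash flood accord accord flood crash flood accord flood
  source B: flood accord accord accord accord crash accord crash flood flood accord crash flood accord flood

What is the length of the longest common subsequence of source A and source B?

One common subsequence of length 10: accord [1,5], crash [2,6], accord [5,7], crash [6,8], flood [8,10], accord [10,11], crash [12,12], flood [13,13], accord [14,14], flood [15,15]. Since dp[15][15] = 10, nothing longer is possible.

10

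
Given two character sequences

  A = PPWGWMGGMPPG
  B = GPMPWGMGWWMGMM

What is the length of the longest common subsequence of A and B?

8

One common subsequence of length 8: P at A[1]=B[2], then P at A[2]=B[4], then W at A[3]=B[5], then G at A[4]=B[8], then W at A[5]=B[10], then M at A[6]=B[11], then G at A[7]=B[12], then M at A[9]=B[14]. Since dp[12][14] = 8, nothing longer is possible.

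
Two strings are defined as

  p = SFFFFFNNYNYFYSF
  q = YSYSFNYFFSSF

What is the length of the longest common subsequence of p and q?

7

One common subsequence of length 7: S at p[1]=q[4], F at p[6]=q[5], N at p[8]=q[6], Y at p[9]=q[7], F at p[12]=q[9], S at p[14]=q[11], F at p[15]=q[12]. The LCS DP gives dp[15][12] = 7, so this is optimal.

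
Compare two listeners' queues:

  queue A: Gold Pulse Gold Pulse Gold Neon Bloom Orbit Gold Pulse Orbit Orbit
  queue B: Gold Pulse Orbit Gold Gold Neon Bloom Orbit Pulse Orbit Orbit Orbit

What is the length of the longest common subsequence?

One common subsequence of length 10: Gold at queue A[1]=queue B[1], Pulse at queue A[2]=queue B[2], Gold at queue A[3]=queue B[4], Gold at queue A[5]=queue B[5], Neon at queue A[6]=queue B[6], Bloom at queue A[7]=queue B[7], Orbit at queue A[8]=queue B[8], Pulse at queue A[10]=queue B[9], Orbit at queue A[11]=queue B[11], Orbit at queue A[12]=queue B[12], and the DP table's final entry dp[12][12] is also 10, so no common subsequence is longer.

10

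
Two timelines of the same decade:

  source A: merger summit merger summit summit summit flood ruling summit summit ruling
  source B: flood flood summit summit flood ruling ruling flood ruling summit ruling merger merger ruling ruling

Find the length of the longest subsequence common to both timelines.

6

Taking summit [2,3]; then summit [4,4]; then flood [7,8]; then ruling [8,9]; then summit [9,10]; then ruling [11,15] gives a common subsequence of length 6, and the DP table's final entry dp[11][15] is also 6, so no common subsequence is longer.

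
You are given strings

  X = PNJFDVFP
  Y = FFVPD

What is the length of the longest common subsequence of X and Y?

Let dp[i][j] be the LCS length of the first i characters of X and the first j characters of Y. dp[i][j] = dp[i-1][j-1]+1 when the i-th and j-th characters match, else max(dp[i-1][j], dp[i][j-1]).
    ·  F  F  V  P  D
 ·  0  0  0  0  0  0
 P  0  0  0  0  1  1
 N  0  0  0  0  1  1
 J  0  0  0  0  1  1
 F  0  1  1  1  1  1
 D  0  1  1  1  1  2
 V  0  1  1  2  2  2
 F  0  1  2  2  2  2
 P  0  1  2  2  3  3
dp[8][5] = 3. One LCS (by backtracking along matches): FVP.

3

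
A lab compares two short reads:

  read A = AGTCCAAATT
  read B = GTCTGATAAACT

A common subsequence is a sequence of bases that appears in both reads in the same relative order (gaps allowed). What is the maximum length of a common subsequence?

Let dp[i][j] be the LCS length of the first i bases of read A and the first j bases of read B. dp[i][j] = dp[i-1][j-1]+1 when the i-th and j-th bases match, else max(dp[i-1][j], dp[i][j-1]).
    ·  G  T  C  T  G  A  T  A  A  A  C  T
 ·  0  0  0  0  0  0  0  0  0  0  0  0  0
 A  0  0  0  0  0  0  1  1  1  1  1  1  1
 G  0  1  1  1  1  1  1  1  1  1  1  1  1
 T  0  1  2  2  2  2  2  2  2  2  2  2  2
 C  0  1  2  3  3  3  3  3  3  3  3  3  3
 C  0  1  2  3  3  3  3  3  3  3  3  4  4
 A  0  1  2  3  3  3  4  4  4  4  4  4  4
 A  0  1  2  3  3  3  4  4  5  5  5  5  5
 A  0  1  2  3  3  3  4  4  5  6  6  6  6
 T  0  1  2  3  4  4  4  5  5  6  6  6  7
 T  0  1  2  3  4  4  4  5  5  6  6  6  7
dp[10][12] = 7. One LCS (by backtracking along matches): GTCAAAT.

7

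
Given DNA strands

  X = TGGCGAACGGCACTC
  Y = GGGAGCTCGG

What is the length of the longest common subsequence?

8

Taking G at X[2]=Y[1], G at X[3]=Y[2], G at X[5]=Y[3], A at X[7]=Y[4], G at X[10]=Y[5], C at X[13]=Y[6], T at X[14]=Y[7], C at X[15]=Y[8] gives a common subsequence of length 8. Since dp[15][10] = 8, nothing longer is possible.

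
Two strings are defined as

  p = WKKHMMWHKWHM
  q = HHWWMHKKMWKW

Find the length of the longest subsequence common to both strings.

7

Taking W at p[1]=q[4]; then K at p[2]=q[7]; then K at p[3]=q[8]; then M at p[6]=q[9]; then W at p[7]=q[10]; then K at p[9]=q[11]; then W at p[10]=q[12] gives a common subsequence of length 7. The LCS DP gives dp[12][12] = 7, so this is optimal.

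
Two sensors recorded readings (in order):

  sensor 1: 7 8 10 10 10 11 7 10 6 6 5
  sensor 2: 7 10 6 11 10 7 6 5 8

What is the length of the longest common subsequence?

6

Let dp[i][j] be the LCS length of the first i values of sensor 1 and the first j values of sensor 2. dp[i][j] = dp[i-1][j-1]+1 when the i-th and j-th values match, else max(dp[i-1][j], dp[i][j-1]).
    ·  7 10  6 11 10  7  6  5  8
 ·  0  0  0  0  0  0  0  0  0  0
 7  0  1  1  1  1  1  1  1  1  1
 8  0  1  1  1  1  1  1  1  1  2
10  0  1  2  2  2  2  2  2  2  2
10  0  1  2  2  2  3  3  3  3  3
10  0  1  2  2  2  3  3  3  3  3
11  0  1  2  2  3  3  3  3  3  3
 7  0  1  2  2  3  3  4  4  4  4
10  0  1  2  2  3  4  4  4  4  4
 6  0  1  2  3  3  4  4  5  5  5
 6  0  1  2  3  3  4  4  5  5  5
 5  0  1  2  3  3  4  4  5  6  6
dp[11][9] = 6. One LCS (by backtracking along matches): 7, 10, 10, 7, 6, 5.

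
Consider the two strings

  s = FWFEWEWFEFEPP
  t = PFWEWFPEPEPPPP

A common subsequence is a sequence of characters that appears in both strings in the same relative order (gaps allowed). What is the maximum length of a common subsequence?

One common subsequence of length 9: F (s #3, t #2), W (s #5, t #3), E (s #6, t #4), W (s #7, t #5), F (s #8, t #6), E (s #9, t #8), E (s #11, t #10), P (s #12, t #13), P (s #13, t #14). dp[13][14] = 9 confirms this is the maximum.

9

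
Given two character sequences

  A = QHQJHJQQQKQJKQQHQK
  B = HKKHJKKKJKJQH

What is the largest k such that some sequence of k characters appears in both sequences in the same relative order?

8

Taking H (A #2, B #1), then H (A #5, B #4), then J (A #6, B #5), then K (A #10, B #8), then J (A #12, B #9), then K (A #13, B #10), then Q (A #15, B #12), then H (A #16, B #13) gives a common subsequence of length 8. The LCS DP gives dp[18][13] = 8, so this is optimal.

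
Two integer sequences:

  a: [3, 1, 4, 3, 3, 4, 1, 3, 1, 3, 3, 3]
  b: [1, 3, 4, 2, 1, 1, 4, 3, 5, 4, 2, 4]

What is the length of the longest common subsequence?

Let dp[i][j] be the LCS length of the first i values of a and the first j values of b. dp[i][j] = dp[i-1][j-1]+1 when the i-th and j-th values match, else max(dp[i-1][j], dp[i][j-1]).
    ·  1  3  4  2  1  1  4  3  5  4  2  4
 ·  0  0  0  0  0  0  0  0  0  0  0  0  0
 3  0  0  1  1  1  1  1  1  1  1  1  1  1
 1  0  1  1  1  1  2  2  2  2  2  2  2  2
 4  0  1  1  2  2  2  2  3  3  3  3  3  3
 3  0  1  2  2  2  2  2  3  4  4  4  4  4
 3  0  1  2  2  2  2  2  3  4  4  4  4  4
 4  0  1  2  3  3  3  3  3  4  4  5  5  5
 1  0  1  2  3  3  4  4  4  4  4  5  5  5
 3  0  1  2  3  3  4  4  4  5  5  5  5  5
 1  0  1  2  3  3  4  5  5  5  5  5  5  5
 3  0  1  2  3  3  4  5  5  6  6  6  6  6
 3  0  1  2  3  3  4  5  5  6  6  6  6  6
 3  0  1  2  3  3  4  5  5  6  6  6  6  6
dp[12][12] = 6. One LCS (by backtracking along matches): 1, 3, 4, 1, 1, 3.

6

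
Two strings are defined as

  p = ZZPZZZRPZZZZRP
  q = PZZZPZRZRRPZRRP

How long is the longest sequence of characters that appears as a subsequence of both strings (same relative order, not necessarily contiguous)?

10

Match Z [1,3], then Z [2,4], then P [3,5], then Z [4,6], then Z [5,8], then R [7,10], then P [8,11], then Z [9,12], then R [13,14], then P [14,15] — 10 characters in the same relative order in both. The LCS DP gives dp[14][15] = 10, so this is optimal.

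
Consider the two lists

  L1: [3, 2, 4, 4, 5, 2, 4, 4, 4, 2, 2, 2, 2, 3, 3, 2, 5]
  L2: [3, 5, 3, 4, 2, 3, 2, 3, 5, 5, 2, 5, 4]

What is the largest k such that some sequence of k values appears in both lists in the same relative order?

One common subsequence of length 8: 3 [1,1]; then 5 [5,2]; then 4 [9,4]; then 2 [10,5]; then 2 [13,7]; then 3 [14,8]; then 2 [16,11]; then 5 [17,12]. The LCS DP gives dp[17][13] = 8, so this is optimal.

8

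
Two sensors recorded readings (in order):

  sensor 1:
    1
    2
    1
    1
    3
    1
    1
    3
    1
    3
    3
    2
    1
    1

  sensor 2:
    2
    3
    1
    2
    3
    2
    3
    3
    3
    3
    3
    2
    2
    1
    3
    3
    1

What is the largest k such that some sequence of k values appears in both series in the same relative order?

9

One common subsequence of length 9: 1 at sensor 1[1]=sensor 2[3]; then 2 at sensor 1[2]=sensor 2[6]; then 3 at sensor 1[5]=sensor 2[8]; then 3 at sensor 1[8]=sensor 2[9]; then 3 at sensor 1[10]=sensor 2[10]; then 3 at sensor 1[11]=sensor 2[11]; then 2 at sensor 1[12]=sensor 2[13]; then 1 at sensor 1[13]=sensor 2[14]; then 1 at sensor 1[14]=sensor 2[17]. The LCS DP gives dp[14][17] = 9, so this is optimal.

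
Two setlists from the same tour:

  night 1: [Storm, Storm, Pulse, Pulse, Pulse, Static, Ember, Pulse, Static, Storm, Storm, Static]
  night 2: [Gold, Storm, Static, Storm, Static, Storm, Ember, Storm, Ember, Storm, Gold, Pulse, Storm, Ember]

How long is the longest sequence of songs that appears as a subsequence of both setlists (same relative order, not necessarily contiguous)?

6

Match Storm [1,2], Storm [2,4], Static [6,5], Ember [7,9], Pulse [8,12], Storm [10,13] — 6 songs in the same relative order in both, and the DP table's final entry dp[12][14] is also 6, so no common subsequence is longer.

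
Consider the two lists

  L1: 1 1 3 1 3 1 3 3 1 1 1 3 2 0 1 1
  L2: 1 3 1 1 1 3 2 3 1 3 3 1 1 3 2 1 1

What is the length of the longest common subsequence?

Pick 1 (L1 #1, L2 #4) → 1 (L1 #2, L2 #5) → 3 (L1 #3, L2 #6) → 3 (L1 #5, L2 #8) → 1 (L1 #6, L2 #9) → 3 (L1 #7, L2 #10) → 3 (L1 #8, L2 #11) → 1 (L1 #10, L2 #12) → 1 (L1 #11, L2 #13) → 3 (L1 #12, L2 #14) → 2 (L1 #13, L2 #15) → 1 (L1 #15, L2 #16) → 1 (L1 #16, L2 #17); all 13 values appear in both, in order, and the DP table's final entry dp[16][17] is also 13, so no common subsequence is longer.

13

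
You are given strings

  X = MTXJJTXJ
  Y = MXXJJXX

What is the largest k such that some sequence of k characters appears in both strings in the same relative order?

Let dp[i][j] be the LCS length of the first i characters of X and the first j characters of Y. dp[i][j] = dp[i-1][j-1]+1 when the i-th and j-th characters match, else max(dp[i-1][j], dp[i][j-1]).
    ·  M  X  X  J  J  X  X
 ·  0  0  0  0  0  0  0  0
 M  0  1  1  1  1  1  1  1
 T  0  1  1  1  1  1  1  1
 X  0  1  2  2  2  2  2  2
 J  0  1  2  2  3  3  3  3
 J  0  1  2  2  3  4  4  4
 T  0  1  2  2  3  4  4  4
 X  0  1  2  3  3  4  5  5
 J  0  1  2  3  4  4  5  5
dp[8][7] = 5. One LCS (by backtracking along matches): MXJJX.

5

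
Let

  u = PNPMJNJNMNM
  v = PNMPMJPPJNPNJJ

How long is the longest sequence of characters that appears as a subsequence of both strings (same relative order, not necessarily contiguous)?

8

One common subsequence of length 8: P [1,1], N [2,2], P [3,4], M [4,5], J [5,6], J [7,9], N [8,10], N [10,12]. The LCS DP gives dp[11][14] = 8, so this is optimal.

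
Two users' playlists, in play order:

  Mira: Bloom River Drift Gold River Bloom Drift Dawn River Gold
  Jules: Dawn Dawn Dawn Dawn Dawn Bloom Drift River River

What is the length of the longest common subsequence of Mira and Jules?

4

Taking Bloom [1,6], then Drift [3,7], then River [5,8], then River [9,9] gives a common subsequence of length 4. Since dp[10][9] = 4, nothing longer is possible.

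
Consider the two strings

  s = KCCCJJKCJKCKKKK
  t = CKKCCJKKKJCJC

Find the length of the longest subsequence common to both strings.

8

Match K at s[1]=t[3], C at s[3]=t[4], C at s[4]=t[5], J at s[5]=t[6], J at s[6]=t[10], C at s[8]=t[11], J at s[9]=t[12], C at s[11]=t[13] — 8 characters in the same relative order in both. The LCS DP gives dp[15][13] = 8, so this is optimal.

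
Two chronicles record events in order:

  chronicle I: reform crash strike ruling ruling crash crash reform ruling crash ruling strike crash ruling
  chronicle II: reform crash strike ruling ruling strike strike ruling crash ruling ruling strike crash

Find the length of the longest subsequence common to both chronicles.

One common subsequence of length 10: reform [1,1] → crash [2,2] → strike [3,3] → ruling [4,5] → ruling [5,8] → crash [7,9] → ruling [9,10] → ruling [11,11] → strike [12,12] → crash [13,13]. dp[14][13] = 10 confirms this is the maximum.

10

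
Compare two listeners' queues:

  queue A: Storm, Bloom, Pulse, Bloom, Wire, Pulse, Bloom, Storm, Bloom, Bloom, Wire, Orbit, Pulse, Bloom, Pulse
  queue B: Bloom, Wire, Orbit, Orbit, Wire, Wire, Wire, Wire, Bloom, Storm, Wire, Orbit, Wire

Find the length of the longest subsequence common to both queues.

Match Bloom at queue A[2]=queue B[1] → Wire at queue A[5]=queue B[8] → Bloom at queue A[7]=queue B[9] → Storm at queue A[8]=queue B[10] → Wire at queue A[11]=queue B[11] → Orbit at queue A[12]=queue B[12] — 6 songs in the same relative order in both. dp[15][13] = 6 confirms this is the maximum.

6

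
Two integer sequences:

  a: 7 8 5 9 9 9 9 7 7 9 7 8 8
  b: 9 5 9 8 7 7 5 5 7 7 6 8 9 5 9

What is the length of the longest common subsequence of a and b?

6

Pick 5 at a[3]=b[2], then 9 at a[4]=b[3], then 7 at a[8]=b[6], then 7 at a[9]=b[9], then 7 at a[11]=b[10], then 8 at a[12]=b[12]; all 6 values appear in both, in order. Since dp[13][15] = 6, nothing longer is possible.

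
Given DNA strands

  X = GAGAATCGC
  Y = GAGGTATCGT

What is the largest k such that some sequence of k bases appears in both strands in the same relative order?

7

Let dp[i][j] be the LCS length of the first i bases of X and the first j bases of Y. dp[i][j] = dp[i-1][j-1]+1 when the i-th and j-th bases match, else max(dp[i-1][j], dp[i][j-1]).
    ·  G  A  G  G  T  A  T  C  G  T
 ·  0  0  0  0  0  0  0  0  0  0  0
 G  0  1  1  1  1  1  1  1  1  1  1
 A  0  1  2  2  2  2  2  2  2  2  2
 G  0  1  2  3  3  3  3  3  3  3  3
 A  0  1  2  3  3  3  4  4  4  4  4
 A  0  1  2  3  3  3  4  4  4  4  4
 T  0  1  2  3  3  4  4  5  5  5  5
 C  0  1  2  3  3  4  4  5  6  6  6
 G  0  1  2  3  4  4  4  5  6  7  7
 C  0  1  2  3  4  4  4  5  6  7  7
dp[9][10] = 7. One LCS (by backtracking along matches): GAGATCG.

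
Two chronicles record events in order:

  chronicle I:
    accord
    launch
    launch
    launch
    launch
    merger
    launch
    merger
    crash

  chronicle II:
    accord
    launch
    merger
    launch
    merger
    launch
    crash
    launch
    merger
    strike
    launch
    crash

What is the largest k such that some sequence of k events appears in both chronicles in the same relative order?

One common subsequence of length 8: accord at chronicle I[1]=chronicle II[1], then launch at chronicle I[2]=chronicle II[2], then launch at chronicle I[3]=chronicle II[4], then launch at chronicle I[4]=chronicle II[6], then launch at chronicle I[5]=chronicle II[8], then merger at chronicle I[6]=chronicle II[9], then launch at chronicle I[7]=chronicle II[11], then crash at chronicle I[9]=chronicle II[12]. Since dp[9][12] = 8, nothing longer is possible.

8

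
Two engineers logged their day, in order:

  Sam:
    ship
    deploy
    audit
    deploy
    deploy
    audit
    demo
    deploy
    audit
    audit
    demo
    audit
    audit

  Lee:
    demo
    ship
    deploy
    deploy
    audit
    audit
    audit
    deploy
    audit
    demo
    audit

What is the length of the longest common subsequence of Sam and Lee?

8

Taking ship at Sam[1]=Lee[2]; then deploy at Sam[2]=Lee[4]; then audit at Sam[3]=Lee[6]; then audit at Sam[6]=Lee[7]; then deploy at Sam[8]=Lee[8]; then audit at Sam[10]=Lee[9]; then demo at Sam[11]=Lee[10]; then audit at Sam[13]=Lee[11] gives a common subsequence of length 8. The LCS DP gives dp[13][11] = 8, so this is optimal.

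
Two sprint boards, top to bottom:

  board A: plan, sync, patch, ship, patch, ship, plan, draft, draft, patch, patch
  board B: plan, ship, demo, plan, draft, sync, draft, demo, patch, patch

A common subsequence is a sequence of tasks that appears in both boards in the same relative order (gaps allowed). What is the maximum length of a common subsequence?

Taking plan (board A #1, board B #1), then ship (board A #4, board B #2), then plan (board A #7, board B #4), then draft (board A #8, board B #5), then draft (board A #9, board B #7), then patch (board A #10, board B #9), then patch (board A #11, board B #10) gives a common subsequence of length 7. Since dp[11][10] = 7, nothing longer is possible.

7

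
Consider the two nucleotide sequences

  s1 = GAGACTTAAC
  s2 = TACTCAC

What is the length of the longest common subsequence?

Match A at s1[4]=s2[2], C at s1[5]=s2[3], T at s1[6]=s2[4], A at s1[9]=s2[6], C at s1[10]=s2[7] — 5 bases in the same relative order in both. Since dp[10][7] = 5, nothing longer is possible.

5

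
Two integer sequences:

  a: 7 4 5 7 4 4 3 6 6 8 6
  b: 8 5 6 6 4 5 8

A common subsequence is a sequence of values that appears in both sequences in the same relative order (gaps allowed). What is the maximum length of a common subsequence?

4

Match 5 [3,2]; then 6 [8,3]; then 6 [9,4]; then 8 [10,7] — 4 values in the same relative order in both. Since dp[11][7] = 4, nothing longer is possible.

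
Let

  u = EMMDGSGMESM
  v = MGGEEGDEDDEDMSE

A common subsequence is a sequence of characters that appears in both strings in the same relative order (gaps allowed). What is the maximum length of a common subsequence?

Taking M at u[2]=v[1]; then G at u[5]=v[3]; then G at u[7]=v[6]; then M at u[8]=v[13]; then E at u[9]=v[15] gives a common subsequence of length 5, and the DP table's final entry dp[11][15] is also 5, so no common subsequence is longer.

5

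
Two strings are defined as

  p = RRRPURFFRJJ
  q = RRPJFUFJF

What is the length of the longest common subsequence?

Pick R at p[2]=q[1] → R at p[3]=q[2] → P at p[4]=q[3] → U at p[5]=q[6] → F at p[7]=q[7] → F at p[8]=q[9]; all 6 characters appear in both, in order. The LCS DP gives dp[11][9] = 6, so this is optimal.

6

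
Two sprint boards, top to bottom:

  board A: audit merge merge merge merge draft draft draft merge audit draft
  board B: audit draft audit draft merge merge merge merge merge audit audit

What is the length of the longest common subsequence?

7

Match audit (board A #1, board B #3), then merge (board A #2, board B #5), then merge (board A #3, board B #6), then merge (board A #4, board B #7), then merge (board A #5, board B #8), then merge (board A #9, board B #9), then audit (board A #10, board B #11) — 7 tasks in the same relative order in both. dp[11][11] = 7 confirms this is the maximum.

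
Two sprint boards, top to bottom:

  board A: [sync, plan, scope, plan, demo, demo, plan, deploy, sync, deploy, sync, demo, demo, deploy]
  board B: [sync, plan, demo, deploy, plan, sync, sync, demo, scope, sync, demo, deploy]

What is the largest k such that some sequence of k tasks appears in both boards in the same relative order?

9

Pick sync [1,1]; then plan [4,2]; then demo [5,3]; then plan [7,5]; then sync [9,6]; then sync [11,7]; then demo [12,8]; then demo [13,11]; then deploy [14,12]; all 9 tasks appear in both, in order. dp[14][12] = 9 confirms this is the maximum.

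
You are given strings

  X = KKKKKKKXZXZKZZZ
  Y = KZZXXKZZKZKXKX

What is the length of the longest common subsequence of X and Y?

7

One common subsequence of length 7: K at X[1]=Y[1]; then X at X[8]=Y[4]; then X at X[10]=Y[5]; then K at X[12]=Y[6]; then Z at X[13]=Y[7]; then Z at X[14]=Y[8]; then Z at X[15]=Y[10]. The LCS DP gives dp[15][14] = 7, so this is optimal.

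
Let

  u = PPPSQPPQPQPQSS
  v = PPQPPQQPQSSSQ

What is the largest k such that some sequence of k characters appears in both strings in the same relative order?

11

Match P (u #2, v #1), then P (u #3, v #2), then Q (u #5, v #3), then P (u #6, v #4), then P (u #7, v #5), then Q (u #8, v #6), then Q (u #10, v #7), then P (u #11, v #8), then Q (u #12, v #9), then S (u #13, v #11), then S (u #14, v #12) — 11 characters in the same relative order in both. Since dp[14][13] = 11, nothing longer is possible.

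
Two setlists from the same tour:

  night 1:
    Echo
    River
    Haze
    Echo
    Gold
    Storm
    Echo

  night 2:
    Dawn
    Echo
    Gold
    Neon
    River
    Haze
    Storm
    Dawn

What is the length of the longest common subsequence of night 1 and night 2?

4

Pick Echo (night 1 #1, night 2 #2), River (night 1 #2, night 2 #5), Haze (night 1 #3, night 2 #6), Storm (night 1 #6, night 2 #7); all 4 songs appear in both, in order, and the DP table's final entry dp[7][8] is also 4, so no common subsequence is longer.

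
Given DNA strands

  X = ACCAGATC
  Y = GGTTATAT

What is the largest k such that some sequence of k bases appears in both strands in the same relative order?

3

Match A (X #1, Y #5), then A (X #6, Y #7), then T (X #7, Y #8) — 3 bases in the same relative order in both. Since dp[8][8] = 3, nothing longer is possible.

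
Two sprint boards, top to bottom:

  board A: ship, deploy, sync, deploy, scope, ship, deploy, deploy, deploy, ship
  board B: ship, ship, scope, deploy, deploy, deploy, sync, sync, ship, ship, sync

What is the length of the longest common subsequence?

Pick ship (board A #1, board B #2) → scope (board A #5, board B #3) → deploy (board A #7, board B #4) → deploy (board A #8, board B #5) → deploy (board A #9, board B #6) → ship (board A #10, board B #10); all 6 tasks appear in both, in order, and the DP table's final entry dp[10][11] is also 6, so no common subsequence is longer.

6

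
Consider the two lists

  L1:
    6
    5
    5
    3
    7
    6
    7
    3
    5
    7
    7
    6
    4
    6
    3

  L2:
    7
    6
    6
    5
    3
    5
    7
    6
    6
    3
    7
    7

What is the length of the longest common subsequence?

8

Pick 6 at L1[1]=L2[3] → 5 at L1[2]=L2[4] → 5 at L1[3]=L2[6] → 7 at L1[5]=L2[7] → 6 at L1[6]=L2[9] → 3 at L1[8]=L2[10] → 7 at L1[10]=L2[11] → 7 at L1[11]=L2[12]; all 8 values appear in both, in order. Since dp[15][12] = 8, nothing longer is possible.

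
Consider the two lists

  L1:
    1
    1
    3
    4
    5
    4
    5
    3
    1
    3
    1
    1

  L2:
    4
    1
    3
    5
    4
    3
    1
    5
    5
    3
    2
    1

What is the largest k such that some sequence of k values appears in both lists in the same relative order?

8

Match 1 at L1[2]=L2[2], 3 at L1[3]=L2[3], 5 at L1[5]=L2[4], 4 at L1[6]=L2[5], 3 at L1[8]=L2[6], 1 at L1[9]=L2[7], 3 at L1[10]=L2[10], 1 at L1[12]=L2[12] — 8 values in the same relative order in both. dp[12][12] = 8 confirms this is the maximum.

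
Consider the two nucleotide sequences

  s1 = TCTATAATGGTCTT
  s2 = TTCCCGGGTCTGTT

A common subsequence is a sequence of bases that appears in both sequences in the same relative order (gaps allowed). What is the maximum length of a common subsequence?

One common subsequence of length 8: T [1,2]; then C [2,5]; then G [9,7]; then G [10,8]; then T [11,9]; then C [12,10]; then T [13,13]; then T [14,14]. The LCS DP gives dp[14][14] = 8, so this is optimal.

8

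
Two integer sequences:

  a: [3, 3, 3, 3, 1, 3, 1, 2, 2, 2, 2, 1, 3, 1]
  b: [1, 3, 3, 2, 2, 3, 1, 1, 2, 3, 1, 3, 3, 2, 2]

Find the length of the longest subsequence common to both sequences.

One common subsequence of length 8: 3 [1,2] → 3 [2,3] → 3 [3,6] → 3 [4,10] → 1 [5,11] → 3 [6,13] → 2 [10,14] → 2 [11,15]. dp[14][15] = 8 confirms this is the maximum.

8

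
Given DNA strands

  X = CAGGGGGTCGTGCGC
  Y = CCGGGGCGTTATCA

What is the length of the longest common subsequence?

Taking C (X #1, Y #2), then G (X #3, Y #3), then G (X #4, Y #4), then G (X #5, Y #5), then G (X #6, Y #6), then G (X #7, Y #8), then T (X #8, Y #10), then T (X #11, Y #12), then C (X #13, Y #13) gives a common subsequence of length 9, and the DP table's final entry dp[15][14] is also 9, so no common subsequence is longer.

9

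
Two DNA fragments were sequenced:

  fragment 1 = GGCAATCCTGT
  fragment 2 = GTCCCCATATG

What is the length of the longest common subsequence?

6

Match G at fragment 1[1]=fragment 2[1] → C at fragment 1[3]=fragment 2[6] → A at fragment 1[4]=fragment 2[7] → A at fragment 1[5]=fragment 2[9] → T at fragment 1[9]=fragment 2[10] → G at fragment 1[10]=fragment 2[11] — 6 bases in the same relative order in both. dp[11][11] = 6 confirms this is the maximum.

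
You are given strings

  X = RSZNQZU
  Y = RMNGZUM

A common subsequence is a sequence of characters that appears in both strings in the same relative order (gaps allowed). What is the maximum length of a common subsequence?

4

Match R [1,1] → N [4,3] → Z [6,5] → U [7,6] — 4 characters in the same relative order in both, and the DP table's final entry dp[7][7] is also 4, so no common subsequence is longer.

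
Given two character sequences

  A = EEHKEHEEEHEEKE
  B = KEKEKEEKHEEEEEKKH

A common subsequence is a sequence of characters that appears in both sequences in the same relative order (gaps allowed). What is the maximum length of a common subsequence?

Pick E [1,2], E [2,4], K [4,5], E [5,7], H [6,9], E [7,10], E [8,11], E [9,12], E [11,13], E [12,14], K [13,16]; all 11 characters appear in both, in order, and the DP table's final entry dp[14][17] is also 11, so no common subsequence is longer.

11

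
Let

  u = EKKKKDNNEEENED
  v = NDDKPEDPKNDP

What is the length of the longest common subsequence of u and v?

4

Pick E [1,6], K [5,9], N [12,10], D [14,11]; all 4 characters appear in both, in order. dp[14][12] = 4 confirms this is the maximum.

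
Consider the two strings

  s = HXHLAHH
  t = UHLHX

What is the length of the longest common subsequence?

3

Match H at s[3]=t[2], then L at s[4]=t[3], then H at s[6]=t[4] — 3 characters in the same relative order in both, and the DP table's final entry dp[7][5] is also 3, so no common subsequence is longer.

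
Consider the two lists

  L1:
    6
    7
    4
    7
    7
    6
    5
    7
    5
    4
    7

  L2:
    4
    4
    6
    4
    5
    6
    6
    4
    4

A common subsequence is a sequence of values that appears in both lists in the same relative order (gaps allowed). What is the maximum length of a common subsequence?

4

Let dp[i][j] be the LCS length of the first i values of L1 and the first j values of L2. dp[i][j] = dp[i-1][j-1]+1 when the i-th and j-th values match, else max(dp[i-1][j], dp[i][j-1]).
    ·  4  4  6  4  5  6  6  4  4
 ·  0  0  0  0  0  0  0  0  0  0
 6  0  0  0  1  1  1  1  1  1  1
 7  0  0  0  1  1  1  1  1  1  1
 4  0  1  1  1  2  2  2  2  2  2
 7  0  1  1  1  2  2  2  2  2  2
 7  0  1  1  1  2  2  2  2  2  2
 6  0  1  1  2  2  2  3  3  3  3
 5  0  1  1  2  2  3  3  3  3  3
 7  0  1  1  2  2  3  3  3  3  3
 5  0  1  1  2  2  3  3  3  3  3
 4  0  1  2  2  3  3  3  3  4  4
 7  0  1  2  2  3  3  3  3  4  4
dp[11][9] = 4. One LCS (by backtracking along matches): 6, 4, 6, 4.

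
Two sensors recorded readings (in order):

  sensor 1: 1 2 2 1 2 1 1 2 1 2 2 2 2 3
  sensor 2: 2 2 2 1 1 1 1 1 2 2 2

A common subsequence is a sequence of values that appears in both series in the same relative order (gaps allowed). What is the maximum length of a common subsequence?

9

Pick 2 [2,2], then 2 [3,3], then 1 [4,5], then 1 [6,6], then 1 [7,7], then 1 [9,8], then 2 [11,9], then 2 [12,10], then 2 [13,11]; all 9 values appear in both, in order. Since dp[14][11] = 9, nothing longer is possible.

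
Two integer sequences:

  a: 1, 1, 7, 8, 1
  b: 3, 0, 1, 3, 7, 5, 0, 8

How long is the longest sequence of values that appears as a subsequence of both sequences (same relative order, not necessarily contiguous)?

3

Taking 1 [1,3], then 7 [3,5], then 8 [4,8] gives a common subsequence of length 3, and the DP table's final entry dp[5][8] is also 3, so no common subsequence is longer.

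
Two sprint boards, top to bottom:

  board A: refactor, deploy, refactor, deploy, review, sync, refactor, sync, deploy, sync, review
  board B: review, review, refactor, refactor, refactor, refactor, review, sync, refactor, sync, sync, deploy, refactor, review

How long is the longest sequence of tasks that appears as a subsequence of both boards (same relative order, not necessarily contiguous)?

8

Match refactor at board A[1]=board B[5]; then refactor at board A[3]=board B[6]; then review at board A[5]=board B[7]; then sync at board A[6]=board B[8]; then refactor at board A[7]=board B[9]; then sync at board A[8]=board B[11]; then deploy at board A[9]=board B[12]; then review at board A[11]=board B[14] — 8 tasks in the same relative order in both. dp[11][14] = 8 confirms this is the maximum.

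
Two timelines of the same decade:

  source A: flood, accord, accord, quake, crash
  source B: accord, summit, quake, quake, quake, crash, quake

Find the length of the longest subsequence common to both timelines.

Pick accord (source A #2, source B #1) → quake (source A #4, source B #5) → crash (source A #5, source B #6); all 3 events appear in both, in order, and the DP table's final entry dp[5][7] is also 3, so no common subsequence is longer.

3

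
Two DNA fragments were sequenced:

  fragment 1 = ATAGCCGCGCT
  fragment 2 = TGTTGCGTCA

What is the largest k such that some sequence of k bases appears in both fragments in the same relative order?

6

One common subsequence of length 6: T at fragment 1[2]=fragment 2[1], G at fragment 1[4]=fragment 2[2], G at fragment 1[7]=fragment 2[5], C at fragment 1[8]=fragment 2[6], G at fragment 1[9]=fragment 2[7], C at fragment 1[10]=fragment 2[9]. The LCS DP gives dp[11][10] = 6, so this is optimal.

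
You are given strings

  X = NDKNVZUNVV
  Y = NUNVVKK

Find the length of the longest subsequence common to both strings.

Let dp[i][j] be the LCS length of the first i characters of X and the first j characters of Y. dp[i][j] = dp[i-1][j-1]+1 when the i-th and j-th characters match, else max(dp[i-1][j], dp[i][j-1]).
    ·  N  U  N  V  V  K  K
 ·  0  0  0  0  0  0  0  0
 N  0  1  1  1  1  1  1  1
 D  0  1  1  1  1  1  1  1
 K  0  1  1  1  1  1  2  2
 N  0  1  1  2  2  2  2  2
 V  0  1  1  2  3  3  3  3
 Z  0  1  1  2  3  3  3  3
 U  0  1  2  2  3  3  3  3
 N  0  1  2  3  3  3  3  3
 V  0  1  2  3  4  4  4  4
 V  0  1  2  3  4  5  5  5
dp[10][7] = 5. One LCS (by backtracking along matches): NUNVV.

5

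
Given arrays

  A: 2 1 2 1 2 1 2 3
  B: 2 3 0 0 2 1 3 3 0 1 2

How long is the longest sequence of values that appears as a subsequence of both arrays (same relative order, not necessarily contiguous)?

5

Match 2 at A[1]=B[1], then 2 at A[3]=B[5], then 1 at A[4]=B[6], then 1 at A[6]=B[10], then 2 at A[7]=B[11] — 5 values in the same relative order in both. dp[8][11] = 5 confirms this is the maximum.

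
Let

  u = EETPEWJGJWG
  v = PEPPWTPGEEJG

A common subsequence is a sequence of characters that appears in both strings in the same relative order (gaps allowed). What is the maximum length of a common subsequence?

6

Let dp[i][j] be the LCS length of the first i characters of u and the first j characters of v. dp[i][j] = dp[i-1][j-1]+1 when the i-th and j-th characters match, else max(dp[i-1][j], dp[i][j-1]).
    ·  P  E  P  P  W  T  P  G  E  E  J  G
 ·  0  0  0  0  0  0  0  0  0  0  0  0  0
 E  0  0  1  1  1  1  1  1  1  1  1  1  1
 E  0  0  1  1  1  1  1  1  1  2  2  2  2
 T  0  0  1  1  1  1  2  2  2  2  2  2  2
 P  0  1  1  2  2  2  2  3  3  3  3  3  3
 E  0  1  2  2  2  2  2  3  3  4  4  4  4
 W  0  1  2  2  2  3  3  3  3  4  4  4  4
 J  0  1  2  2  2  3  3  3  3  4  4  5  5
 G  0  1  2  2  2  3  3  3  4  4  4  5  6
 J  0  1  2  2  2  3  3  3  4  4  4  5  6
 W  0  1  2  2  2  3  3  3  4  4  4  5  6
 G  0  1  2  2  2  3  3  3  4  4  4  5  6
dp[11][12] = 6. One LCS (by backtracking along matches): ETPEJG.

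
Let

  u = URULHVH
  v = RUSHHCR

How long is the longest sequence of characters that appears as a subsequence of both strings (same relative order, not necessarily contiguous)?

4

Taking R [2,1], U [3,2], H [5,4], H [7,5] gives a common subsequence of length 4. dp[7][7] = 4 confirms this is the maximum.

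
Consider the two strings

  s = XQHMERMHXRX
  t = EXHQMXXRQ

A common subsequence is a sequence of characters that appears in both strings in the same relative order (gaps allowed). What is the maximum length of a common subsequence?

One common subsequence of length 5: X at s[1]=t[2], then Q at s[2]=t[4], then M at s[4]=t[5], then X at s[9]=t[7], then R at s[10]=t[8]. dp[11][9] = 5 confirms this is the maximum.

5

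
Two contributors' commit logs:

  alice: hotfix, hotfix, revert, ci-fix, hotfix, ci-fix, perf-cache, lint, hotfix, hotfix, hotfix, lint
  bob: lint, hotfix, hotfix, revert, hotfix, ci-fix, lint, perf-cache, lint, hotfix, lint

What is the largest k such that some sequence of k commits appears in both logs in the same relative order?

9

Pick hotfix [1,2], then hotfix [2,3], then revert [3,4], then hotfix [5,5], then ci-fix [6,6], then perf-cache [7,8], then lint [8,9], then hotfix [11,10], then lint [12,11]; all 9 commits appear in both, in order, and the DP table's final entry dp[12][11] is also 9, so no common subsequence is longer.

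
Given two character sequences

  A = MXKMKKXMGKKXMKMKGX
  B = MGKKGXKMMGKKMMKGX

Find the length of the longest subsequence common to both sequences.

13

Pick M at A[1]=B[1], then X at A[2]=B[6], then K at A[3]=B[7], then M at A[4]=B[8], then M at A[8]=B[9], then G at A[9]=B[10], then K at A[10]=B[11], then K at A[11]=B[12], then M at A[13]=B[13], then M at A[15]=B[14], then K at A[16]=B[15], then G at A[17]=B[16], then X at A[18]=B[17]; all 13 characters appear in both, in order, and the DP table's final entry dp[18][17] is also 13, so no common subsequence is longer.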